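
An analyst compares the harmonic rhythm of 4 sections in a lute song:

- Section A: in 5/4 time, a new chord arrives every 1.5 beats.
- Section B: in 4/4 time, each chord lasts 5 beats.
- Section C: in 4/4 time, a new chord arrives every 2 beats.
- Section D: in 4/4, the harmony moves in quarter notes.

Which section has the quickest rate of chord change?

A: 5/1.5 = 10/3 chords/bar.
B: 4/5 = 0.8 chords/bar.
C: 4/2 = 2 chords/bar.
D: 4/1 = 4 chords/bar.
Fastest is D at 4 chords/bar.

Section D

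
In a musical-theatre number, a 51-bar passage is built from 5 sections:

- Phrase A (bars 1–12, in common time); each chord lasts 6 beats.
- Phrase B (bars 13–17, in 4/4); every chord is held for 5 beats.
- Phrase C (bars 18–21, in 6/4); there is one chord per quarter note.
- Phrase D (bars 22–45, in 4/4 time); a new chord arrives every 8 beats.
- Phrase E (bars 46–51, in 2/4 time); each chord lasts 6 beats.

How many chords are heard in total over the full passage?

50 chords

A has 48 beats and chords last 6 each, so 8 chords.
B has 20 beats and chords last 5 each, so 4 chords.
C has 24 beats and chords last 1 each, so 24 chords.
D has 96 beats and chords last 8 each, so 12 chords.
E has 12 beats and chords last 6 each, so 2 chords.
Total: 8 + 4 + 24 + 12 + 2 = 50.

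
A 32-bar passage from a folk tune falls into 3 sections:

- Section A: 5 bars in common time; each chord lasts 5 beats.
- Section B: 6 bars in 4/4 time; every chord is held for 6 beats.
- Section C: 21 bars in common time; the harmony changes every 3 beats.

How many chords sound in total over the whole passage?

36 chords

A: 5 bars × 4 beats = 20 beats; 5 beats/chord → 4 chords.
B: 6 bars × 4 beats = 24 beats; 6 beats/chord → 4 chords.
C: 21 bars × 4 beats = 84 beats; 3 beats/chord → 28 chords.
Total: 4 + 4 + 28 = 36.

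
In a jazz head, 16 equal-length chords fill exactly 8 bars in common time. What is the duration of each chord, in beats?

2 beats

8 bars × 4 beats/bar = 32 beats total.
32 beats ÷ 16 chords = 2 beats per chord.
(That is a half note.)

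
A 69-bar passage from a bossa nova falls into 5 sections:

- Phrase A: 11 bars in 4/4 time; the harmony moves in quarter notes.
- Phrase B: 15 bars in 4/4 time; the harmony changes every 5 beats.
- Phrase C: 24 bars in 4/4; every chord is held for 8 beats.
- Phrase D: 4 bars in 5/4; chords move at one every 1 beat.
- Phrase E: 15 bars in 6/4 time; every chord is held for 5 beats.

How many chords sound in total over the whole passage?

A has 44 beats and chords last 1 each, so 44 chords.
B has 60 beats and chords last 5 each, so 12 chords.
C has 96 beats and chords last 8 each, so 12 chords.
D has 20 beats and chords last 1 each, so 20 chords.
E has 90 beats and chords last 5 each, so 18 chords.
Total: 44 + 12 + 12 + 20 + 18 = 106.

106 chords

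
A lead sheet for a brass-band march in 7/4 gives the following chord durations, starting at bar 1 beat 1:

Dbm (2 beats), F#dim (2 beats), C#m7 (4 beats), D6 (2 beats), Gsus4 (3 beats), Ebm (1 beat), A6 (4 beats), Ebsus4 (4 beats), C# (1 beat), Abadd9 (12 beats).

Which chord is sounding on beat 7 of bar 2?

Ebm

Beat 7 of bar 2 is beat (2−1)×7 + 7 = 14 overall.
Running totals: Dbm ends at 2, F#dim ends at 4, C#m7 ends at 8, D6 ends at 10, Gsus4 ends at 13, Ebm ends at 14.
Beat 14 falls within Ebm.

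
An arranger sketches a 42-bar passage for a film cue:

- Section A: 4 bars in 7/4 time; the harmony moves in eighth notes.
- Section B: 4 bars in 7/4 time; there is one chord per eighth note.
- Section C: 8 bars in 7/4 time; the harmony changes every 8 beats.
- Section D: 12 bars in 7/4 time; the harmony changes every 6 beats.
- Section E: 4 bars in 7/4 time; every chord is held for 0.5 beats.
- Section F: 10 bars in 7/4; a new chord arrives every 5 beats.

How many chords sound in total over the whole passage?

A: 4·7 = 28 beats, 28/0.5 = 56 chords.
B: 4·7 = 28 beats, 28/0.5 = 56 chords.
C: 8·7 = 56 beats, 56/8 = 7 chords.
D: 12·7 = 84 beats, 84/6 = 14 chords.
E: 4·7 = 28 beats, 28/0.5 = 56 chords.
F: 10·7 = 70 beats, 70/5 = 14 chords.
Total: 56 + 56 + 7 + 14 + 56 + 14 = 203.

203 chords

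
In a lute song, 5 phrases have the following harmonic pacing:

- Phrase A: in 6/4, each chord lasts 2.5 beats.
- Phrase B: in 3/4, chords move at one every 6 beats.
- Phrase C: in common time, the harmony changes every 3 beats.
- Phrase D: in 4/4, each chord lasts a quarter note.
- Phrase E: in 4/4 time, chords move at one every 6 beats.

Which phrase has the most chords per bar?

Phrase D

A: each chord is 2.5 beats in 6/4, so 2.4 per bar.
B: each chord is 6 beats in 3/4, so 0.5 per bar.
C: each chord is 3 beats in 4/4, so 4/3 per bar.
D: each chord is 1 beat in 4/4, so 4 per bar.
E: each chord is 6 beats in 4/4, so 2/3 per bar.
Fastest is D at 4 chords/bar.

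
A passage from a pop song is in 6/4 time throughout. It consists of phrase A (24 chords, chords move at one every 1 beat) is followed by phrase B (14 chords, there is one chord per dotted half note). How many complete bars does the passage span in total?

A: 24 × 1 = 24 beats = 4 bars.
B: 14 × 3 = 42 beats = 7 bars.
Total: 4 + 7 = 11 bars.

11 bars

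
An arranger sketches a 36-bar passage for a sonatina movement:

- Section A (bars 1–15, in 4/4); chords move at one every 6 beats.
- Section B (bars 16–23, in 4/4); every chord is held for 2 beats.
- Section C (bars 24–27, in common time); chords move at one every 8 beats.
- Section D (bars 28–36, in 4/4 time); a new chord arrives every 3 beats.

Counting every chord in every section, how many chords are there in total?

40 chords

A: 15·4 = 60 beats, 60/6 = 10 chords.
B: 8·4 = 32 beats, 32/2 = 16 chords.
C: 4·4 = 16 beats, 16/8 = 2 chords.
D: 9·4 = 36 beats, 36/3 = 12 chords.
Total: 10 + 16 + 2 + 12 = 40.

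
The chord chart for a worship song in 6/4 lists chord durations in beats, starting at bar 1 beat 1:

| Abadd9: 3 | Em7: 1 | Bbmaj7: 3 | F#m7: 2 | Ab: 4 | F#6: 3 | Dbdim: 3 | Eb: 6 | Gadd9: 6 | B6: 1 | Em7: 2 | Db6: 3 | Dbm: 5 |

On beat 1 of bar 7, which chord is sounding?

Beat 1 of bar 7 is beat (7−1)×6 + 1 = 37 overall.
Running totals: Abadd9 ends at 3, Em7 ends at 4, Bbmaj7 ends at 7, F#m7 ends at 9, Ab ends at 13, F#6 ends at 16, Dbdim ends at 19, Eb ends at 25, Gadd9 ends at 31, B6 ends at 32, Em7 ends at 34, Db6 ends at 37.
Beat 37 falls within Db6.

Db6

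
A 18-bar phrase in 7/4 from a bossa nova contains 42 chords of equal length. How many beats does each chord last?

3 beats

18 bars × 7 beats/bar = 126 beats total.
126 beats ÷ 42 chords = 3 beats per chord.
(That is a dotted half note.)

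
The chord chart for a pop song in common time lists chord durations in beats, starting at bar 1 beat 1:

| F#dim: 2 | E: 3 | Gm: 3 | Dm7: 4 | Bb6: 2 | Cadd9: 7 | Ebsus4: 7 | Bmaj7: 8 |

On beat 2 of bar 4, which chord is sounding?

Bb6

Beat 2 of bar 4 is beat (4−1)×4 + 2 = 14 overall.
Running totals: F#dim ends at 2, E ends at 5, Gm ends at 8, Dm7 ends at 12, Bb6 ends at 14.
Beat 14 falls within Bb6.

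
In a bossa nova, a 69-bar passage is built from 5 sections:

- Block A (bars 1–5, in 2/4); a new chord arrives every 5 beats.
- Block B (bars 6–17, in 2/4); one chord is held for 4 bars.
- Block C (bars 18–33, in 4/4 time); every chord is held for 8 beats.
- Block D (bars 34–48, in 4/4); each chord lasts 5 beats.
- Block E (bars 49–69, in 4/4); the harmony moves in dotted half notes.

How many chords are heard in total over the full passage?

53 chords

A has 10 beats and chords last 5 each, so 2 chords.
B has 24 beats and chords last 8 each, so 3 chords.
C has 64 beats and chords last 8 each, so 8 chords.
D has 60 beats and chords last 5 each, so 12 chords.
E has 84 beats and chords last 3 each, so 28 chords.
Total: 2 + 3 + 8 + 12 + 28 = 53.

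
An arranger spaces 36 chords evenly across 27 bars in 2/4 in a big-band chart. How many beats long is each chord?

27 bars × 2 beats/bar = 54 beats total.
54 beats ÷ 36 chords = 1.5 beats per chord.
(That is a dotted quarter note.)

1.5 beats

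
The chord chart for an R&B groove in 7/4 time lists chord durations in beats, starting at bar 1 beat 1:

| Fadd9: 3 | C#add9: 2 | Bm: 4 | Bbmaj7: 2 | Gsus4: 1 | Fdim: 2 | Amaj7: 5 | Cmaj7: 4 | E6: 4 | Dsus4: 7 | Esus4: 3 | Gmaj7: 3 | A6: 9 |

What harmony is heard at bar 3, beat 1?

Beat 1 of bar 3 is beat (3−1)×7 + 1 = 15 overall.
Running totals: Fadd9 ends at 3, C#add9 ends at 5, Bm ends at 9, Bbmaj7 ends at 11, Gsus4 ends at 12, Fdim ends at 14, Amaj7 ends at 19.
Beat 15 falls within Amaj7.

Amaj7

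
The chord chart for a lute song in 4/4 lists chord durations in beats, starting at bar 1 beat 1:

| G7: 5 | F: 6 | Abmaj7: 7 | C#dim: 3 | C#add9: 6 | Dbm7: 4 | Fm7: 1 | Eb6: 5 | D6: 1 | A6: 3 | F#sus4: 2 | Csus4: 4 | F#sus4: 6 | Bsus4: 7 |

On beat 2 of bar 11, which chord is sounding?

F#sus4

Beat 2 of bar 11 is beat (11−1)×4 + 2 = 42 overall.
Running totals: G7 ends at 5, F ends at 11, Abmaj7 ends at 18, C#dim ends at 21, C#add9 ends at 27, Dbm7 ends at 31, Fm7 ends at 32, Eb6 ends at 37, D6 ends at 38, A6 ends at 41, F#sus4 ends at 43.
Beat 42 falls within F#sus4.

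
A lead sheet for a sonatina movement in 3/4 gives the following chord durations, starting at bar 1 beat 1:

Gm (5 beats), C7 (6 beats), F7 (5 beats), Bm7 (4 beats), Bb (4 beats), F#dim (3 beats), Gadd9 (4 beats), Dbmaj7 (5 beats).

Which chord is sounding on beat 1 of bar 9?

F#dim

Beat 1 of bar 9 is beat (9−1)×3 + 1 = 25 overall.
Running totals: Gm ends at 5, C7 ends at 11, F7 ends at 16, Bm7 ends at 20, Bb ends at 24, F#dim ends at 27.
Beat 25 falls within F#dim.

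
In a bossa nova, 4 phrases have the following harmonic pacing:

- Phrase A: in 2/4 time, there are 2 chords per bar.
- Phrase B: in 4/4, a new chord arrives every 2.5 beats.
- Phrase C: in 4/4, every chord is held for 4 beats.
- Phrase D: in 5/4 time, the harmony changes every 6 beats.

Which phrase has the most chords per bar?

A: each chord is 1 beat in 2/4, so 2 per bar.
B: each chord is 2.5 beats in 4/4, so 1.6 per bar.
C: each chord is 4 beats in 4/4, so 1 per bar.
D: each chord is 6 beats in 5/4, so 5/6 per bar.
Fastest is A at 2 chords/bar.

Phrase A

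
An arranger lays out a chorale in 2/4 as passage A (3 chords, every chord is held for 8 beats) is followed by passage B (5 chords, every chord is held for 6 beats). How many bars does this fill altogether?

A: 3 × 8 = 24 beats = 12 bars.
B: 5 × 6 = 30 beats = 15 bars.
Total: 12 + 15 = 27 bars.

27 bars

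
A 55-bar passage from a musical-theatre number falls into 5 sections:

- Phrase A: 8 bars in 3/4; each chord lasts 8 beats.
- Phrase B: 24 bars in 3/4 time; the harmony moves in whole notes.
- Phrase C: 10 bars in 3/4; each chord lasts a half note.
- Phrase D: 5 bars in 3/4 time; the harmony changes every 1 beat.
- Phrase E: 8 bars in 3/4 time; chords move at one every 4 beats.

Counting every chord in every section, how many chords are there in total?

57 chords

A has 24 beats and chords last 8 each, so 3 chords.
B has 72 beats and chords last 4 each, so 18 chords.
C has 30 beats and chords last 2 each, so 15 chords.
D has 15 beats and chords last 1 each, so 15 chords.
E has 24 beats and chords last 4 each, so 6 chords.
Total: 3 + 18 + 15 + 15 + 6 = 57.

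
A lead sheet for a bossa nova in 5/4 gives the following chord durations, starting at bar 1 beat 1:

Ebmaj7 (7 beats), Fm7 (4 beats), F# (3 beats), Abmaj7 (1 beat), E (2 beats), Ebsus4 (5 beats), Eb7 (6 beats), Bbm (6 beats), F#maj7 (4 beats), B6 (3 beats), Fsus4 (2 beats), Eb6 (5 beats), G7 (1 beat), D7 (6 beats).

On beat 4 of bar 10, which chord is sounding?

Beat 4 of bar 10 is beat (10−1)×5 + 4 = 49 overall.
Running totals: Ebmaj7 ends at 7, Fm7 ends at 11, F# ends at 14, Abmaj7 ends at 15, E ends at 17, Ebsus4 ends at 22, Eb7 ends at 28, Bbm ends at 34, F#maj7 ends at 38, B6 ends at 41, Fsus4 ends at 43, Eb6 ends at 48, G7 ends at 49.
Beat 49 falls within G7.

G7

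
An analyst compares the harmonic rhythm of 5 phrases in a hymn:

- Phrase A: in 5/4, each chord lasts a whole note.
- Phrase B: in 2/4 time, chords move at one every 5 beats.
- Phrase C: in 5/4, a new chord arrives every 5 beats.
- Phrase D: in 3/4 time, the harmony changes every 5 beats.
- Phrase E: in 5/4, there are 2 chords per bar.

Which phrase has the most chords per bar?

Phrase E

A: 5/4 = 1.25 chords/bar.
B: 2/5 = 0.4 chords/bar.
C: 5/5 = 1 chord/bar.
D: 3/5 = 0.6 chords/bar.
E: 5/2.5 = 2 chords/bar.
Fastest is E at 2 chords/bar.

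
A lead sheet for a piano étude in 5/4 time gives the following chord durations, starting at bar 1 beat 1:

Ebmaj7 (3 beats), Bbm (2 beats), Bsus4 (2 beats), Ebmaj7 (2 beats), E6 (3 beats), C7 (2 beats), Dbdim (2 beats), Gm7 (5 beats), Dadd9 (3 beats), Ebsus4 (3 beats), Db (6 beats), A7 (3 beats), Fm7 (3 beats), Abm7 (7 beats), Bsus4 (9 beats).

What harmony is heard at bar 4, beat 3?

Beat 3 of bar 4 is beat (4−1)×5 + 3 = 18 overall.
Running totals: Ebmaj7 ends at 3, Bbm ends at 5, Bsus4 ends at 7, Ebmaj7 ends at 9, E6 ends at 12, C7 ends at 14, Dbdim ends at 16, Gm7 ends at 21.
Beat 18 falls within Gm7.

Gm7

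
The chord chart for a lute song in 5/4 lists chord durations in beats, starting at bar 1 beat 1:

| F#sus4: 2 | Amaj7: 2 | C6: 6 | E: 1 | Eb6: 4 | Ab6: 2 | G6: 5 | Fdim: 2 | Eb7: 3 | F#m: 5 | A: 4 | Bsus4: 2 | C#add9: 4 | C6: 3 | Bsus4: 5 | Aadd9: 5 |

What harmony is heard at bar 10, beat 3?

Bsus4

Beat 3 of bar 10 is beat (10−1)×5 + 3 = 48 overall.
Running totals: F#sus4 ends at 2, Amaj7 ends at 4, C6 ends at 10, E ends at 11, Eb6 ends at 15, Ab6 ends at 17, G6 ends at 22, Fdim ends at 24, Eb7 ends at 27, F#m ends at 32, A ends at 36, Bsus4 ends at 38, C#add9 ends at 42, C6 ends at 45, Bsus4 ends at 50.
Beat 48 falls within Bsus4.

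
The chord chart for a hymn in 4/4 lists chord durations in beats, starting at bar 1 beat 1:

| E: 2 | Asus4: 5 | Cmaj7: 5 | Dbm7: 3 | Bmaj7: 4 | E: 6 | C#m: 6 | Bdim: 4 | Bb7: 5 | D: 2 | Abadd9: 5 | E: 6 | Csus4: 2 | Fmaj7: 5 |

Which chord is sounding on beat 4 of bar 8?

Beat 4 of bar 8 is beat (8−1)×4 + 4 = 32 overall.
Running totals: E ends at 2, Asus4 ends at 7, Cmaj7 ends at 12, Dbm7 ends at 15, Bmaj7 ends at 19, E ends at 25, C#m ends at 31, Bdim ends at 35.
Beat 32 falls within Bdim.

Bdim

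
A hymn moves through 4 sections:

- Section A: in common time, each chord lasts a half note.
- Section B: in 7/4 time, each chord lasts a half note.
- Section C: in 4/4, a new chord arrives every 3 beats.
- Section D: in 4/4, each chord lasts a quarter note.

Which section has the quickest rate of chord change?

A: 4/2 = 2 chords/bar.
B: 7/2 = 3.5 chords/bar.
C: 4/3 = 4/3 chords/bar.
D: 4/1 = 4 chords/bar.
Fastest is D at 4 chords/bar.

Section D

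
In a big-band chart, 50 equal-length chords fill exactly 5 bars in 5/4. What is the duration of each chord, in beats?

5 bars × 5 beats/bar = 25 beats total.
25 beats ÷ 50 chords = 0.5 beats per chord.
(That is an eighth note.)

0.5 beats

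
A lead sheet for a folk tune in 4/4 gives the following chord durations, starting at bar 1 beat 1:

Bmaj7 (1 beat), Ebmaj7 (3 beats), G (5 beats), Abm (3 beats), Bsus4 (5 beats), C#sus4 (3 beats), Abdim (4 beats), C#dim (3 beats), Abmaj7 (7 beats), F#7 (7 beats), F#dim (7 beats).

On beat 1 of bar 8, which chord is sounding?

Beat 1 of bar 8 is beat (8−1)×4 + 1 = 29 overall.
Running totals: Bmaj7 ends at 1, Ebmaj7 ends at 4, G ends at 9, Abm ends at 12, Bsus4 ends at 17, C#sus4 ends at 20, Abdim ends at 24, C#dim ends at 27, Abmaj7 ends at 34.
Beat 29 falls within Abmaj7.

Abmaj7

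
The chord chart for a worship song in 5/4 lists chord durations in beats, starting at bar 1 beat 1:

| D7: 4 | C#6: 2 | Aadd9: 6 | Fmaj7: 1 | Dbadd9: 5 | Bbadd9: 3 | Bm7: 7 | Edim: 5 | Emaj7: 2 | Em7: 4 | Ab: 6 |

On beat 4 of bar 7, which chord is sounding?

Emaj7

Beat 4 of bar 7 is beat (7−1)×5 + 4 = 34 overall.
Running totals: D7 ends at 4, C#6 ends at 6, Aadd9 ends at 12, Fmaj7 ends at 13, Dbadd9 ends at 18, Bbadd9 ends at 21, Bm7 ends at 28, Edim ends at 33, Emaj7 ends at 35.
Beat 34 falls within Emaj7.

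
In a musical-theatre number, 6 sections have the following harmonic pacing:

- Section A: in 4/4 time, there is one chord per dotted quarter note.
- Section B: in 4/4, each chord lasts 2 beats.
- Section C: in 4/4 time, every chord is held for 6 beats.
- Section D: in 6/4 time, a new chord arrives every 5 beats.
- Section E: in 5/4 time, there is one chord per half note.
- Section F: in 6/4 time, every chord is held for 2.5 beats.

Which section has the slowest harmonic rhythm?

Section C

A: 4/1.5 = 8/3 chords/bar.
B: 4/2 = 2 chords/bar.
C: 4/6 = 2/3 chords/bar.
D: 6/5 = 1.2 chords/bar.
E: 5/2 = 2.5 chords/bar.
F: 6/2.5 = 2.4 chords/bar.
Slowest is C at 2/3 chords/bar.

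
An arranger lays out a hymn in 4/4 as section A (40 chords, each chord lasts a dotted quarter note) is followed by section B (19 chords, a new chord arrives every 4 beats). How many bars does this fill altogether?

A: 40 × 1.5 = 60 beats = 15 bars.
B: 19 × 4 = 76 beats = 19 bars.
Total: 15 + 19 = 34 bars.

34 bars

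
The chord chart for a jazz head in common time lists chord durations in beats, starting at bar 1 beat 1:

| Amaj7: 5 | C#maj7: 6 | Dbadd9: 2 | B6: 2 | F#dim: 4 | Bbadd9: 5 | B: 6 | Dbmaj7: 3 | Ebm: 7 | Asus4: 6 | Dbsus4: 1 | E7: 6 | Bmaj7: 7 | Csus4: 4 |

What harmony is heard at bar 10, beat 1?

Beat 1 of bar 10 is beat (10−1)×4 + 1 = 37 overall.
Running totals: Amaj7 ends at 5, C#maj7 ends at 11, Dbadd9 ends at 13, B6 ends at 15, F#dim ends at 19, Bbadd9 ends at 24, B ends at 30, Dbmaj7 ends at 33, Ebm ends at 40.
Beat 37 falls within Ebm.

Ebm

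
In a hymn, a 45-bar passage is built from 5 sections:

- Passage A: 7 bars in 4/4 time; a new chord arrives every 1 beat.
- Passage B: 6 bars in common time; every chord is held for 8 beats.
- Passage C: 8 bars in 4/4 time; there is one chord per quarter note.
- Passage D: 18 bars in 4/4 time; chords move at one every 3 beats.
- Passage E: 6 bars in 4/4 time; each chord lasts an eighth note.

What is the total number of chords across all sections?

A: 7·4 = 28 beats, 28/1 = 28 chords.
B: 6·4 = 24 beats, 24/8 = 3 chords.
C: 8·4 = 32 beats, 32/1 = 32 chords.
D: 18·4 = 72 beats, 72/3 = 24 chords.
E: 6·4 = 24 beats, 24/0.5 = 48 chords.
Total: 28 + 3 + 32 + 24 + 48 = 135.

135 chords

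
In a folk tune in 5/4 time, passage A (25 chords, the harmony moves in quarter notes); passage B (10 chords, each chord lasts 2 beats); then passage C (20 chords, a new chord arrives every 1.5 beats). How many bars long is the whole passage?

A: 25 × 1 = 25 beats = 5 bars.
B: 10 × 2 = 20 beats = 4 bars.
C: 20 × 1.5 = 30 beats = 6 bars.
Total: 5 + 4 + 6 = 15 bars.

15 bars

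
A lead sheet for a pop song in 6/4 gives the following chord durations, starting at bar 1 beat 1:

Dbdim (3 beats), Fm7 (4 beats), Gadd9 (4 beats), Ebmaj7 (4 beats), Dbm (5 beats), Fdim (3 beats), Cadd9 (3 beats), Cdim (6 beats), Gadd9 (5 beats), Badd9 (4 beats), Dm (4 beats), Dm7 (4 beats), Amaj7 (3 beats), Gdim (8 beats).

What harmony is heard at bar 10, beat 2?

Gdim

Beat 2 of bar 10 is beat (10−1)×6 + 2 = 56 overall.
Running totals: Dbdim ends at 3, Fm7 ends at 7, Gadd9 ends at 11, Ebmaj7 ends at 15, Dbm ends at 20, Fdim ends at 23, Cadd9 ends at 26, Cdim ends at 32, Gadd9 ends at 37, Badd9 ends at 41, Dm ends at 45, Dm7 ends at 49, Amaj7 ends at 52, Gdim ends at 60.
Beat 56 falls within Gdim.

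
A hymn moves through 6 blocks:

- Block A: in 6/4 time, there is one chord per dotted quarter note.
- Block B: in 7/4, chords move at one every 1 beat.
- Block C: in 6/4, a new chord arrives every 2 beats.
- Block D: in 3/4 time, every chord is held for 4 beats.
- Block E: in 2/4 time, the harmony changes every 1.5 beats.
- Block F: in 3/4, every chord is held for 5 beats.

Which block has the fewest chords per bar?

Block F

A: 6 beats/bar ÷ 1.5 beats/chord = 4 chords/bar.
B: 7 beats/bar ÷ 1 beat/chord = 7 chords/bar.
C: 6 beats/bar ÷ 2 beats/chord = 3 chords/bar.
D: 3 beats/bar ÷ 4 beats/chord = 0.75 chords/bar.
E: 2 beats/bar ÷ 1.5 beats/chord = 4/3 chords/bar.
F: 3 beats/bar ÷ 5 beats/chord = 0.6 chords/bar.
Slowest is F at 0.6 chords/bar.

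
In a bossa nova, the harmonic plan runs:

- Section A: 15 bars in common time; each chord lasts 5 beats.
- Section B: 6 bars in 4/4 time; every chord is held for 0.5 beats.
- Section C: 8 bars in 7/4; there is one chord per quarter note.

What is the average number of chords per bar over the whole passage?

4 chords per bar

A: 15 bars of 4 beats is 60 beats; at 5 beats each that's 12 chords.
B: 6 bars of 4 beats is 24 beats; at 0.5 beats each that's 48 chords.
C: 8 bars of 7 beats is 56 beats; at 1 beat each that's 56 chords.
Overall: 116 chords over 29 bars → 116/29 = 4 chords per bar.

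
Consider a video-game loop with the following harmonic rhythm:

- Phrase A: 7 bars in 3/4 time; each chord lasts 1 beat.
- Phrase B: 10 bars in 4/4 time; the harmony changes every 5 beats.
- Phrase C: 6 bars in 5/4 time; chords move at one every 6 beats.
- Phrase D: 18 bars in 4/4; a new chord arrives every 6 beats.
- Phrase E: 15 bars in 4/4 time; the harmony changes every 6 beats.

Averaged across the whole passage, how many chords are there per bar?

1 chords per bar

A: 7 × 3 = 21 beats ÷ 1 = 21 chords.
B: 10 × 4 = 40 beats ÷ 5 = 8 chords.
C: 6 × 5 = 30 beats ÷ 6 = 5 chords.
D: 18 × 4 = 72 beats ÷ 6 = 12 chords.
E: 15 × 4 = 60 beats ÷ 6 = 10 chords.
Overall: 56 chords over 56 bars → 56/56 = 1 chords per bar.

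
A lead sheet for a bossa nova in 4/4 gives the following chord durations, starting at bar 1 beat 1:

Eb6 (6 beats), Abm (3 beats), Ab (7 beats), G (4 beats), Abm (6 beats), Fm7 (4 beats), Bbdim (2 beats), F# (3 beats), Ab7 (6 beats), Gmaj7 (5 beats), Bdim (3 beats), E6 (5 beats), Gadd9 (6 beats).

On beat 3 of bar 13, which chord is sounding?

Beat 3 of bar 13 is beat (13−1)×4 + 3 = 51 overall.
Running totals: Eb6 ends at 6, Abm ends at 9, Ab ends at 16, G ends at 20, Abm ends at 26, Fm7 ends at 30, Bbdim ends at 32, F# ends at 35, Ab7 ends at 41, Gmaj7 ends at 46, Bdim ends at 49, E6 ends at 54.
Beat 51 falls within E6.

E6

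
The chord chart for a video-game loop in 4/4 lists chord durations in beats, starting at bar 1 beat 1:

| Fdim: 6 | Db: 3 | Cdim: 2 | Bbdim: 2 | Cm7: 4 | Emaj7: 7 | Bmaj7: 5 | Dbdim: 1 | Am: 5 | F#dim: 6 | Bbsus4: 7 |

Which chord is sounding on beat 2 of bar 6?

Emaj7

Beat 2 of bar 6 is beat (6−1)×4 + 2 = 22 overall.
Running totals: Fdim ends at 6, Db ends at 9, Cdim ends at 11, Bbdim ends at 13, Cm7 ends at 17, Emaj7 ends at 24.
Beat 22 falls within Emaj7.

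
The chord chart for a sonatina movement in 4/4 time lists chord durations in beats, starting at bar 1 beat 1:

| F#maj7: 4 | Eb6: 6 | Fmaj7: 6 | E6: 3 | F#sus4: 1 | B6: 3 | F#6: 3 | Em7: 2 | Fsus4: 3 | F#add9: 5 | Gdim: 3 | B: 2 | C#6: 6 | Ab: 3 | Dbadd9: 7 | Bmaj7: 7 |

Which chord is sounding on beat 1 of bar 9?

F#add9

Beat 1 of bar 9 is beat (9−1)×4 + 1 = 33 overall.
Running totals: F#maj7 ends at 4, Eb6 ends at 10, Fmaj7 ends at 16, E6 ends at 19, F#sus4 ends at 20, B6 ends at 23, F#6 ends at 26, Em7 ends at 28, Fsus4 ends at 31, F#add9 ends at 36.
Beat 33 falls within F#add9.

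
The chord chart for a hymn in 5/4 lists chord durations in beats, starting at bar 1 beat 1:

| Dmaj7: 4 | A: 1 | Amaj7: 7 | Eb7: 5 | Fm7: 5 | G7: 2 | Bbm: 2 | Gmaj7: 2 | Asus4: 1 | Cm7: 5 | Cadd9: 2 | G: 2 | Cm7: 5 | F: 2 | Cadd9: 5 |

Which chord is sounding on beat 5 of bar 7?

Beat 5 of bar 7 is beat (7−1)×5 + 5 = 35 overall.
Running totals: Dmaj7 ends at 4, A ends at 5, Amaj7 ends at 12, Eb7 ends at 17, Fm7 ends at 22, G7 ends at 24, Bbm ends at 26, Gmaj7 ends at 28, Asus4 ends at 29, Cm7 ends at 34, Cadd9 ends at 36.
Beat 35 falls within Cadd9.

Cadd9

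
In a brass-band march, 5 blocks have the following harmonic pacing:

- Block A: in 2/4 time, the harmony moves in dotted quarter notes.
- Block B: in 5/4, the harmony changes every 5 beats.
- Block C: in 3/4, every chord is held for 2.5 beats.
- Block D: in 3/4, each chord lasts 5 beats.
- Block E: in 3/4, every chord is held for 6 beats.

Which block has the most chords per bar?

A: each chord is 1.5 beats in 2/4, so 4/3 per bar.
B: each chord is 5 beats in 5/4, so 1 per bar.
C: each chord is 2.5 beats in 3/4, so 1.2 per bar.
D: each chord is 5 beats in 3/4, so 0.6 per bar.
E: each chord is 6 beats in 3/4, so 0.5 per bar.
Fastest is A at 4/3 chords/bar.

Block A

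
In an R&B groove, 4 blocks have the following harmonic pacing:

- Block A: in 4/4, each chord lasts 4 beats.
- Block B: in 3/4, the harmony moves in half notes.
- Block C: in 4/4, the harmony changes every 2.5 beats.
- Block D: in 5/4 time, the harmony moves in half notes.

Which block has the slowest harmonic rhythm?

Block A

A: 4 beats/bar ÷ 4 beats/chord = 1 chord/bar.
B: 3 beats/bar ÷ 2 beats/chord = 1.5 chords/bar.
C: 4 beats/bar ÷ 2.5 beats/chord = 1.6 chords/bar.
D: 5 beats/bar ÷ 2 beats/chord = 2.5 chords/bar.
Slowest is A at 1 chords/bar.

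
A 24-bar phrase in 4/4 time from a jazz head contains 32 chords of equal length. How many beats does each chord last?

3 beats

24 bars × 4 beats/bar = 96 beats total.
96 beats ÷ 32 chords = 3 beats per chord.
(That is a dotted half note.)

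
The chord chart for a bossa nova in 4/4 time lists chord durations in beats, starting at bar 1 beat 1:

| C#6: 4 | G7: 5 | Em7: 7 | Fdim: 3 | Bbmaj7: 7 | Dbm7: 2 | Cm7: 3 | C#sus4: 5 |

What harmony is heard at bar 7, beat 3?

Dbm7

Beat 3 of bar 7 is beat (7−1)×4 + 3 = 27 overall.
Running totals: C#6 ends at 4, G7 ends at 9, Em7 ends at 16, Fdim ends at 19, Bbmaj7 ends at 26, Dbm7 ends at 28.
Beat 27 falls within Dbm7.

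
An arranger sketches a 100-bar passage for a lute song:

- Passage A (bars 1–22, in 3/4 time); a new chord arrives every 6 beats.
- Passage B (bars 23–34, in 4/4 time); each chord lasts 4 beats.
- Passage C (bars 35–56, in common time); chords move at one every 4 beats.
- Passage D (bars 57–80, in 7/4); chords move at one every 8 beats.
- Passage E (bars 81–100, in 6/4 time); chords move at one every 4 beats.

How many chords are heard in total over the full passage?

96 chords

A has 66 beats and chords last 6 each, so 11 chords.
B has 48 beats and chords last 4 each, so 12 chords.
C has 88 beats and chords last 4 each, so 22 chords.
D has 168 beats and chords last 8 each, so 21 chords.
E has 120 beats and chords last 4 each, so 30 chords.
Total: 11 + 12 + 22 + 21 + 30 = 96.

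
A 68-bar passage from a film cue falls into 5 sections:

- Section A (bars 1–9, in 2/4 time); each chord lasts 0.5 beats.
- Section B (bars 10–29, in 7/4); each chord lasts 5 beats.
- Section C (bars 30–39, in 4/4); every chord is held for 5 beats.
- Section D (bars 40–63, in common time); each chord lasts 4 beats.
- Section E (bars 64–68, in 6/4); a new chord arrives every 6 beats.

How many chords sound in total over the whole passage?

A: 9 bars × 2 beats = 18 beats; 0.5 beats/chord → 36 chords.
B: 20 bars × 7 beats = 140 beats; 5 beats/chord → 28 chords.
C: 10 bars × 4 beats = 40 beats; 5 beats/chord → 8 chords.
D: 24 bars × 4 beats = 96 beats; 4 beats/chord → 24 chords.
E: 5 bars × 6 beats = 30 beats; 6 beats/chord → 5 chords.
Total: 36 + 28 + 8 + 24 + 5 = 101.

101 chords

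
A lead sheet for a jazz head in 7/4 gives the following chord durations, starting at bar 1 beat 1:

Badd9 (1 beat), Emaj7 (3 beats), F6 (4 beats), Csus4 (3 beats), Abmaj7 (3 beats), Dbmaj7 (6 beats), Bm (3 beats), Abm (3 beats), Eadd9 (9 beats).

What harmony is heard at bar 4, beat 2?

Bm

Beat 2 of bar 4 is beat (4−1)×7 + 2 = 23 overall.
Running totals: Badd9 ends at 1, Emaj7 ends at 4, F6 ends at 8, Csus4 ends at 11, Abmaj7 ends at 14, Dbmaj7 ends at 20, Bm ends at 23.
Beat 23 falls within Bm.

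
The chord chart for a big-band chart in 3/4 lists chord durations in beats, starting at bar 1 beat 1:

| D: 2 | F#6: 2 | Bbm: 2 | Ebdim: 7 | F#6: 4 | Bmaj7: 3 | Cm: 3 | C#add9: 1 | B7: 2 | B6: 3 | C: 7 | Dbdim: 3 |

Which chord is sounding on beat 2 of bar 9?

B7

Beat 2 of bar 9 is beat (9−1)×3 + 2 = 26 overall.
Running totals: D ends at 2, F#6 ends at 4, Bbm ends at 6, Ebdim ends at 13, F#6 ends at 17, Bmaj7 ends at 20, Cm ends at 23, C#add9 ends at 24, B7 ends at 26.
Beat 26 falls within B7.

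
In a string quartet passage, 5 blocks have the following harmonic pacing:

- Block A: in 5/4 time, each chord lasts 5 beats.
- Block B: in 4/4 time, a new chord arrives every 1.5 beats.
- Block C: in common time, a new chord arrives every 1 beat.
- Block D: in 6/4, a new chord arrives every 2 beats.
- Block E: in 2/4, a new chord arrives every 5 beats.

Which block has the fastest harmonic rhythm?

Block C

A: 5/5 = 1 chord/bar.
B: 4/1.5 = 8/3 chords/bar.
C: 4/1 = 4 chords/bar.
D: 6/2 = 3 chords/bar.
E: 2/5 = 0.4 chords/bar.
Fastest is C at 4 chords/bar.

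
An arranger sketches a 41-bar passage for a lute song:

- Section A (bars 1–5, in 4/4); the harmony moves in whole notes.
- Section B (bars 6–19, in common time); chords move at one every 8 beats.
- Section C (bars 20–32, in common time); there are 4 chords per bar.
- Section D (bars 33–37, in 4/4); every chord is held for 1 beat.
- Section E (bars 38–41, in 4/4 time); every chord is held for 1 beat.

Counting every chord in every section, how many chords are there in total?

100 chords

A: 5·4 = 20 beats, 20/4 = 5 chords.
B: 14·4 = 56 beats, 56/8 = 7 chords.
C: 13·4 = 52 beats, 52/1 = 52 chords.
D: 5·4 = 20 beats, 20/1 = 20 chords.
E: 4·4 = 16 beats, 16/1 = 16 chords.
Total: 5 + 7 + 52 + 20 + 16 = 100.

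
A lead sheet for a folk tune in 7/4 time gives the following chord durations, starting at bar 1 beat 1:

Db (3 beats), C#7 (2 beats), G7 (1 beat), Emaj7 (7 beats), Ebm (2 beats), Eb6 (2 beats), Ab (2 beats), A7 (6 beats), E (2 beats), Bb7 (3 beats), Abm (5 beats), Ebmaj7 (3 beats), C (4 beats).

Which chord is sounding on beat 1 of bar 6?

Ebmaj7

Beat 1 of bar 6 is beat (6−1)×7 + 1 = 36 overall.
Running totals: Db ends at 3, C#7 ends at 5, G7 ends at 6, Emaj7 ends at 13, Ebm ends at 15, Eb6 ends at 17, Ab ends at 19, A7 ends at 25, E ends at 27, Bb7 ends at 30, Abm ends at 35, Ebmaj7 ends at 38.
Beat 36 falls within Ebmaj7.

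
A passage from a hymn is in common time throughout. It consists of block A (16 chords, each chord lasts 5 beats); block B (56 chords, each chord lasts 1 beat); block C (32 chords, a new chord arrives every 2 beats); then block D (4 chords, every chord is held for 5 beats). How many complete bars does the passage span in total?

55 bars

A: 16 × 5 = 80 beats = 20 bars.
B: 56 × 1 = 56 beats = 14 bars.
C: 32 × 2 = 64 beats = 16 bars.
D: 4 × 5 = 20 beats = 5 bars.
Total: 20 + 14 + 16 + 5 = 55 bars.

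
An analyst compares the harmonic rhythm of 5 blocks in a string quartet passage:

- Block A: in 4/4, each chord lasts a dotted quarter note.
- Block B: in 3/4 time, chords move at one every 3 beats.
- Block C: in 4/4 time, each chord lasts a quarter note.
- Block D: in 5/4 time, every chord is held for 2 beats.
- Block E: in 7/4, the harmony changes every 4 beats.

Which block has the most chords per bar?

Block C

A: 4 beats/bar ÷ 1.5 beats/chord = 8/3 chords/bar.
B: 3 beats/bar ÷ 3 beats/chord = 1 chord/bar.
C: 4 beats/bar ÷ 1 beat/chord = 4 chords/bar.
D: 5 beats/bar ÷ 2 beats/chord = 2.5 chords/bar.
E: 7 beats/bar ÷ 4 beats/chord = 1.75 chords/bar.
Fastest is C at 4 chords/bar.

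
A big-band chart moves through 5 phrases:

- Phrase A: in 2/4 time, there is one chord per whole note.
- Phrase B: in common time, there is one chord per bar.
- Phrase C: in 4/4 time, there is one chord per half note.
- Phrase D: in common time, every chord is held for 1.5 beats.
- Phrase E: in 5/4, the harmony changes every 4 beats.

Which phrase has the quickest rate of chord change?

A: each chord is 4 beats in 2/4, so 0.5 per bar.
B: each chord is 4 beats in 4/4, so 1 per bar.
C: each chord is 2 beats in 4/4, so 2 per bar.
D: each chord is 1.5 beats in 4/4, so 8/3 per bar.
E: each chord is 4 beats in 5/4, so 1.25 per bar.
Fastest is D at 8/3 chords/bar.

Phrase D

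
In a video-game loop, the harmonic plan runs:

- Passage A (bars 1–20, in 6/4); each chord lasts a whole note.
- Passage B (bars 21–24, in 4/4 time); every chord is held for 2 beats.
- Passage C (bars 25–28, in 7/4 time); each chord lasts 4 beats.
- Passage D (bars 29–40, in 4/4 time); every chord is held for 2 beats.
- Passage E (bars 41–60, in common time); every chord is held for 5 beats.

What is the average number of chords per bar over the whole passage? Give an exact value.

17/12 chords per bar

A: 20 × 6 = 120 beats ÷ 4 = 30 chords.
B: 4 × 4 = 16 beats ÷ 2 = 8 chords.
C: 4 × 7 = 28 beats ÷ 4 = 7 chords.
D: 12 × 4 = 48 beats ÷ 2 = 24 chords.
E: 20 × 4 = 80 beats ÷ 5 = 16 chords.
Overall: 85 chords over 60 bars → 85/60 = 17/12 chords per bar.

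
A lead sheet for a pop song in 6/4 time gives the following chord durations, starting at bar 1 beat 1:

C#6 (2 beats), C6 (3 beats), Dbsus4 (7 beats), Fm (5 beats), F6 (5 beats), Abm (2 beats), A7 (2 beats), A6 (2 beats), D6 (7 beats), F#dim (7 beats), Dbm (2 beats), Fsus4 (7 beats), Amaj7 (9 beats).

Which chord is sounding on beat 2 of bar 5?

Beat 2 of bar 5 is beat (5−1)×6 + 2 = 26 overall.
Running totals: C#6 ends at 2, C6 ends at 5, Dbsus4 ends at 12, Fm ends at 17, F6 ends at 22, Abm ends at 24, A7 ends at 26.
Beat 26 falls within A7.

A7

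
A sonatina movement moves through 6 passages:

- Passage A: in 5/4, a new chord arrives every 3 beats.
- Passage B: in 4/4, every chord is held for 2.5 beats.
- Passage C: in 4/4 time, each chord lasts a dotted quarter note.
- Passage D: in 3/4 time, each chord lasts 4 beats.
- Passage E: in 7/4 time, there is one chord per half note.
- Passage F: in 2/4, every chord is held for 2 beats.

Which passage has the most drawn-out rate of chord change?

A: 5 beats/bar ÷ 3 beats/chord = 5/3 chords/bar.
B: 4 beats/bar ÷ 2.5 beats/chord = 1.6 chords/bar.
C: 4 beats/bar ÷ 1.5 beats/chord = 8/3 chords/bar.
D: 3 beats/bar ÷ 4 beats/chord = 0.75 chords/bar.
E: 7 beats/bar ÷ 2 beats/chord = 3.5 chords/bar.
F: 2 beats/bar ÷ 2 beats/chord = 1 chord/bar.
Slowest is D at 0.75 chords/bar.

Passage D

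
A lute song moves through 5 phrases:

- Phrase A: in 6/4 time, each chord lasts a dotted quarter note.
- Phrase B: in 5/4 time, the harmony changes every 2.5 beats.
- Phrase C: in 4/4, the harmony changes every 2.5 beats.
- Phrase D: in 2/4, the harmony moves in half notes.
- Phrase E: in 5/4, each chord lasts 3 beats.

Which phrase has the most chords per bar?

Phrase A

A: 6 beats/bar ÷ 1.5 beats/chord = 4 chords/bar.
B: 5 beats/bar ÷ 2.5 beats/chord = 2 chords/bar.
C: 4 beats/bar ÷ 2.5 beats/chord = 1.6 chords/bar.
D: 2 beats/bar ÷ 2 beats/chord = 1 chord/bar.
E: 5 beats/bar ÷ 3 beats/chord = 5/3 chords/bar.
Fastest is A at 4 chords/bar.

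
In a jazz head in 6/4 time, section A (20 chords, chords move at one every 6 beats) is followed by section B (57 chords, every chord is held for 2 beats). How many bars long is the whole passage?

39 bars

A: 20 × 6 = 120 beats = 20 bars.
B: 57 × 2 = 114 beats = 19 bars.
Total: 20 + 19 = 39 bars.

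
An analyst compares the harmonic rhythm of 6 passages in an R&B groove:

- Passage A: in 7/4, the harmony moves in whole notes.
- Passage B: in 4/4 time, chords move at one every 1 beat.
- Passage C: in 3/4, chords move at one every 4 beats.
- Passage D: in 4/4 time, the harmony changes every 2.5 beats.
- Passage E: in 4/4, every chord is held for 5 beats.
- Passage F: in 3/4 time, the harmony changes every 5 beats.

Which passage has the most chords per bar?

Passage B

A: each chord is 4 beats in 7/4, so 1.75 per bar.
B: each chord is 1 beat in 4/4, so 4 per bar.
C: each chord is 4 beats in 3/4, so 0.75 per bar.
D: each chord is 2.5 beats in 4/4, so 1.6 per bar.
E: each chord is 5 beats in 4/4, so 0.8 per bar.
F: each chord is 5 beats in 3/4, so 0.6 per bar.
Fastest is B at 4 chords/bar.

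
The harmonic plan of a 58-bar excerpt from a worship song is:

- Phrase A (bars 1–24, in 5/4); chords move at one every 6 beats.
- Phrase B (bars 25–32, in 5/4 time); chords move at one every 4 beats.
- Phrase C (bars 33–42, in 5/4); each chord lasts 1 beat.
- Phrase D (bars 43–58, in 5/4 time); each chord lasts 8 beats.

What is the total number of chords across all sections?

90 chords

A: 24 bars × 5 beats = 120 beats; 6 beats/chord → 20 chords.
B: 8 bars × 5 beats = 40 beats; 4 beats/chord → 10 chords.
C: 10 bars × 5 beats = 50 beats; 1 beat/chord → 50 chords.
D: 16 bars × 5 beats = 80 beats; 8 beats/chord → 10 chords.
Total: 20 + 10 + 50 + 10 = 90.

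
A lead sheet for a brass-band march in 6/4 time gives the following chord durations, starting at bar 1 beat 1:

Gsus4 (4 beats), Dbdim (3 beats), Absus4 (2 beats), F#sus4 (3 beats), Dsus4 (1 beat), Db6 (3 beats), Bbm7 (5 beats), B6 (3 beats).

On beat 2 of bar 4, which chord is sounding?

Bbm7

Beat 2 of bar 4 is beat (4−1)×6 + 2 = 20 overall.
Running totals: Gsus4 ends at 4, Dbdim ends at 7, Absus4 ends at 9, F#sus4 ends at 12, Dsus4 ends at 13, Db6 ends at 16, Bbm7 ends at 21.
Beat 20 falls within Bbm7.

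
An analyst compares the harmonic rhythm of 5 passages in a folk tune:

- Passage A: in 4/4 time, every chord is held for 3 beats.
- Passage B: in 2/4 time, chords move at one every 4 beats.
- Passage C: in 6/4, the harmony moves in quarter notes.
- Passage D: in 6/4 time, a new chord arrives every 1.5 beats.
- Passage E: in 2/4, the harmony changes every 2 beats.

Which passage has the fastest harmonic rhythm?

Passage C

A: 4 beats/bar ÷ 3 beats/chord = 4/3 chords/bar.
B: 2 beats/bar ÷ 4 beats/chord = 0.5 chords/bar.
C: 6 beats/bar ÷ 1 beat/chord = 6 chords/bar.
D: 6 beats/bar ÷ 1.5 beats/chord = 4 chords/bar.
E: 2 beats/bar ÷ 2 beats/chord = 1 chord/bar.
Fastest is C at 6 chords/bar.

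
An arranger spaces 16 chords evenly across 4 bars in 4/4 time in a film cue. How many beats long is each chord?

4 bars × 4 beats/bar = 16 beats total.
16 beats ÷ 16 chords = 1 beats per chord.
(That is a quarter note.)

1 beat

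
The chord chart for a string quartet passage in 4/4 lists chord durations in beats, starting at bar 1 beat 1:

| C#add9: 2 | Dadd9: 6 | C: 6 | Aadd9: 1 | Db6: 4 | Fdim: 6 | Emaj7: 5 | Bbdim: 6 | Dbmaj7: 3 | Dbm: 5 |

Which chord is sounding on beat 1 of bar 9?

Beat 1 of bar 9 is beat (9−1)×4 + 1 = 33 overall.
Running totals: C#add9 ends at 2, Dadd9 ends at 8, C ends at 14, Aadd9 ends at 15, Db6 ends at 19, Fdim ends at 25, Emaj7 ends at 30, Bbdim ends at 36.
Beat 33 falls within Bbdim.

Bbdim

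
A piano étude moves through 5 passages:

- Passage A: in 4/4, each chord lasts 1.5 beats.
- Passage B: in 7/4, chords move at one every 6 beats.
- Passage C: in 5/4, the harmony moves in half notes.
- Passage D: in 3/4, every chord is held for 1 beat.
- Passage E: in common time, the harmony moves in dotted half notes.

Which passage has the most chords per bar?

A: 4/1.5 = 8/3 chords/bar.
B: 7/6 = 7/6 chords/bar.
C: 5/2 = 2.5 chords/bar.
D: 3/1 = 3 chords/bar.
E: 4/3 = 4/3 chords/bar.
Fastest is D at 3 chords/bar.

Passage D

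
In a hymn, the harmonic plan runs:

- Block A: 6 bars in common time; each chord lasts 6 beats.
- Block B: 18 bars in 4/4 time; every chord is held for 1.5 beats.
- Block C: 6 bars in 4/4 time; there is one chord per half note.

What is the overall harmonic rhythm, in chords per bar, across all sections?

32/15 chords per bar

A: 6 bars of 4 beats is 24 beats; at 6 beats each that's 4 chords.
B: 18 bars of 4 beats is 72 beats; at 1.5 beats each that's 48 chords.
C: 6 bars of 4 beats is 24 beats; at 2 beats each that's 12 chords.
Overall: 64 chords over 30 bars → 64/30 = 32/15 chords per bar.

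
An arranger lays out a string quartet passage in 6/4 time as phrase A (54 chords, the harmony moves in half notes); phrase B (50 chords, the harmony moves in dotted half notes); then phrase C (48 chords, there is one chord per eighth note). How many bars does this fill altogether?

47 bars

A: 54 × 2 = 108 beats = 18 bars.
B: 50 × 3 = 150 beats = 25 bars.
C: 48 × 0.5 = 24 beats = 4 bars.
Total: 18 + 25 + 4 = 47 bars.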